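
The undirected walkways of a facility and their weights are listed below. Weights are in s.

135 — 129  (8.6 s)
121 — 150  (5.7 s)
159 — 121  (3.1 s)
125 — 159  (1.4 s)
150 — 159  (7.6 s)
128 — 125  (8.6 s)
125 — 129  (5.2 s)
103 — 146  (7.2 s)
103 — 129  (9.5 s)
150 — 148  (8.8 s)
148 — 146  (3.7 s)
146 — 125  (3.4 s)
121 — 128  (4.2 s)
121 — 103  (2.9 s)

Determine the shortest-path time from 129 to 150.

14.2 s

Shortest distances from 129:
129: 0
125: 5.2  (via 129)
159: 6.6  (via 125)
146: 8.6  (via 125)
135: 8.6  (via 129)
103: 9.5  (via 129)
121: 9.7  (via 159)
148: 12.3  (via 146)
128: 13.8  (via 125)
150: 14.2  (via 159)
Shortest route: 129 → 125 → 159 → 150 = 14.2 s.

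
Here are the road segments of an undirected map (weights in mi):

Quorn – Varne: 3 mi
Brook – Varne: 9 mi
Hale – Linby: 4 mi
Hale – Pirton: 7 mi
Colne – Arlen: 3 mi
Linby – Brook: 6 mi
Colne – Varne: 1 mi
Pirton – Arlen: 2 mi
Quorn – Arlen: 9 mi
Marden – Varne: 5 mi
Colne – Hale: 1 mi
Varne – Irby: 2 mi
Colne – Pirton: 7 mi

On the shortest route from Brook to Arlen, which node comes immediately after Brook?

Varne

Enumerating some paths:
Brook–Varne–Colne–Arlen: 9+1+3 = 13
Brook–Linby–Hale–Colne–Arlen: 6+4+1+3 = 14
The minimum is 13 mi via Brook–Varne–Colne–Arlen.
So from Brook the first move is to Varne.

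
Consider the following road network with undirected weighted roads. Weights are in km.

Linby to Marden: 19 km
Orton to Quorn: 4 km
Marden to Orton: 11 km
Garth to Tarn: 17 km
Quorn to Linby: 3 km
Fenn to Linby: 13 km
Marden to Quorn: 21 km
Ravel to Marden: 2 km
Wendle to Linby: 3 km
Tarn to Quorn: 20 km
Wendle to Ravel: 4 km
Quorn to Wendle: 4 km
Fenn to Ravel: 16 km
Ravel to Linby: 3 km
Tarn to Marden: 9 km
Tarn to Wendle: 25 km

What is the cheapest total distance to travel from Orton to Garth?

Enumerating some paths:
Orton - Quorn - Linby - Ravel - Marden - Tarn - Garth: 4+3+3+2+9+17 = 38
Orton - Marden - Tarn - Garth: 11+9+17 = 37
Cheapest is Orton - Marden - Tarn - Garth at 37 km.

37 km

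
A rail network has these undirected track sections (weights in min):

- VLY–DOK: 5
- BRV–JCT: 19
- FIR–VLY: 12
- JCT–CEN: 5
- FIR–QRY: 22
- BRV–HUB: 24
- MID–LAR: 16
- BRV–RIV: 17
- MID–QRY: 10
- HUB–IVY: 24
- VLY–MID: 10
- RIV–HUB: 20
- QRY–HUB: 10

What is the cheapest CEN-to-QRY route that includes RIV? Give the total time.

71 min

Shortest CEN→RIV: CEN → JCT → BRV → RIV = 41
Best RIV to QRY: RIV → HUB → QRY costing 30
Total via RIV: 41 + 30 = 71 min.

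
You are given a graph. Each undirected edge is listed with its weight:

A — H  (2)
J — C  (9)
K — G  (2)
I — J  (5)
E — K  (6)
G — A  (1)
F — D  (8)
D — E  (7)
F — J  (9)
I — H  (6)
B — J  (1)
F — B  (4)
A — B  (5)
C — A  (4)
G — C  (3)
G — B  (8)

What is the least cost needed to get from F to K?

12

Compare a few routes:
F - B - A - G - K: 4+5+1+2 = 12
F - B - G - K: 4+8+2 = 14
F - J - B - A - G - K: 9+1+5+1+2 = 18
Cheapest is F - B - A - G - K at 12.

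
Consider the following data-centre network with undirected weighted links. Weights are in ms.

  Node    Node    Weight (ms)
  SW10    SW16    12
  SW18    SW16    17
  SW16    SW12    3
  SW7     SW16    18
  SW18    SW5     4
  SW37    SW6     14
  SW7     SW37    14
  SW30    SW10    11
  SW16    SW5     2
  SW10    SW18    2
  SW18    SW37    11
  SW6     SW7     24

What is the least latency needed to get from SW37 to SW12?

Candidate routes:
SW37–SW18–SW16–SW12: 11+17+3 = 31
SW37–SW18–SW5–SW16–SW12: 11+4+2+3 = 20
SW37–SW18–SW10–SW16–SW12: 11+2+12+3 = 28
The minimum is 20 ms via SW37–SW18–SW5–SW16–SW12.

20 ms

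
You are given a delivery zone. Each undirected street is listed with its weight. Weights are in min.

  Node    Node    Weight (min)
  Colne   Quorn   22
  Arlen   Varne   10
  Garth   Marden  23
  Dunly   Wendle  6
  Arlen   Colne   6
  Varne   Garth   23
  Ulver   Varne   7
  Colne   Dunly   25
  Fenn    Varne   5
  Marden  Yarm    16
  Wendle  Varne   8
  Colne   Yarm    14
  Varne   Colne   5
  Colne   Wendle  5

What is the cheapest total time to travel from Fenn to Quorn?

Enumerating some paths:
Fenn–Varne–Wendle–Colne–Quorn: 5+8+5+22 = 40
Fenn–Varne–Colne–Quorn: 5+5+22 = 32
Fenn–Varne–Arlen–Colne–Quorn: 5+10+6+22 = 43
Cheapest is Fenn–Varne–Colne–Quorn at 32 min.

32 min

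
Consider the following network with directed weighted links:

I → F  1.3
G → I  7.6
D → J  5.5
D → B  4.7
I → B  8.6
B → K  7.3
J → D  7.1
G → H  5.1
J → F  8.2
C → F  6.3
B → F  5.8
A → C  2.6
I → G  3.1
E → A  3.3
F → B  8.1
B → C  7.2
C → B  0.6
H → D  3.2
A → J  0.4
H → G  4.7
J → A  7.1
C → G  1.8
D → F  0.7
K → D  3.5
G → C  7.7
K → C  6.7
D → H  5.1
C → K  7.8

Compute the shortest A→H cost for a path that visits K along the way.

Shortest A→K: A → C → K = 10.4
Shortest K→H: K → D → H = 8.6
Total via K: 10.4 + 8.6 = 19.

19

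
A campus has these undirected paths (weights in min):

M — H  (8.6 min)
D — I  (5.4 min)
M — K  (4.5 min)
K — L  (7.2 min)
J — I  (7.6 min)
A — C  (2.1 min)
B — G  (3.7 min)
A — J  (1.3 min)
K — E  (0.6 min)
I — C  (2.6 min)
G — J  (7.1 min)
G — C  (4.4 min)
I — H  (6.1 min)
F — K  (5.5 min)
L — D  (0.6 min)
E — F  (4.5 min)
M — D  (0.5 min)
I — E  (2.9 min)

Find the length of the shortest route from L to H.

Enumerating some paths:
L → K → E → I → H: 7.2+0.6+2.9+6.1 = 16.8
L → D → M → H: 0.6+0.5+8.6 = 9.7
L → D → M → K → E → I → H: 0.6+0.5+4.5+0.6+2.9+6.1 = 15.2
L → D → I → H: 0.6+5.4+6.1 = 12.1
The minimum is 9.7 min via L → D → M → H.

9.7 min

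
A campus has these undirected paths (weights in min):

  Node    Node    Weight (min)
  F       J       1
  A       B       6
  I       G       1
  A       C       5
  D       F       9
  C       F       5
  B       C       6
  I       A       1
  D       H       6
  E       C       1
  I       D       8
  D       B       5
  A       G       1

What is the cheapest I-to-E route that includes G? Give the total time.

8 min

Best I to G: I–G costing 1
Shortest G→E: G–A–C–E = 7
Total via G: 1 + 7 = 8 min.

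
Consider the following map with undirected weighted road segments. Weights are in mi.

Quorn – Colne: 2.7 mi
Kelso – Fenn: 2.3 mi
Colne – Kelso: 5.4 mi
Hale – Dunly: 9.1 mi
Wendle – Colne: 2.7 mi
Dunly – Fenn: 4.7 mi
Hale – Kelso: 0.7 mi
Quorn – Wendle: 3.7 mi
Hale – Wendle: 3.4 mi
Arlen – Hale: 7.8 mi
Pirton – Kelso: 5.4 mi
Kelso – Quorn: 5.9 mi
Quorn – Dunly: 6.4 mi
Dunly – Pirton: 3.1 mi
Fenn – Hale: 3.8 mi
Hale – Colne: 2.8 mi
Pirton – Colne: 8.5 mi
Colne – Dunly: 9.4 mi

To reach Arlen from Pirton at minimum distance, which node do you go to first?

Kelso

Candidate routes:
Pirton → Colne → Hale → Arlen: 8.5+2.8+7.8 = 19.1
Pirton → Kelso → Hale → Arlen: 5.4+0.7+7.8 = 13.9
Pirton → Dunly → Fenn → Kelso → Hale → Arlen: 3.1+4.7+2.3+0.7+7.8 = 18.6
The minimum is 13.9 mi via Pirton → Kelso → Hale → Arlen.
So from Pirton the first move is to Kelso.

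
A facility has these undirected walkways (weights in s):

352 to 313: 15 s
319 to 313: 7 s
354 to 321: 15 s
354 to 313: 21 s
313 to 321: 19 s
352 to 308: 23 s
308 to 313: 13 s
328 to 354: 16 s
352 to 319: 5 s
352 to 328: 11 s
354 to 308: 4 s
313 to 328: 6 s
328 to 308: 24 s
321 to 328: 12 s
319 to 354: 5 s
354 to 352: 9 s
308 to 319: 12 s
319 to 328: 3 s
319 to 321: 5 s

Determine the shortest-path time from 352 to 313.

Enumerating some paths:
352 - 319 - 313: 5+7 = 12
352 - 328 - 313: 11+6 = 17
352 - 313: 15 = 15
352 - 319 - 328 - 313: 5+3+6 = 14
Cheapest is 352 - 319 - 313 at 12 s.

12 s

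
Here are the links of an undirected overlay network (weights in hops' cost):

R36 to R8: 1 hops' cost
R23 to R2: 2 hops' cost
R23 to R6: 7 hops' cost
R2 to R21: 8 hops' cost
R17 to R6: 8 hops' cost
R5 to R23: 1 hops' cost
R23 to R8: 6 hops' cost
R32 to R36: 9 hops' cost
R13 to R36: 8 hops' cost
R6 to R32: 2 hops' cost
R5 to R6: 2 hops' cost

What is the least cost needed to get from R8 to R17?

Candidate routes:
R8 - R23 - R6 - R17: 6+7+8 = 21
R8 - R23 - R5 - R6 - R17: 6+1+2+8 = 17
R8 - R36 - R32 - R6 - R17: 1+9+2+8 = 20
Cheapest is R8 - R23 - R5 - R6 - R17 at 17 hops' cost.

17 hops' cost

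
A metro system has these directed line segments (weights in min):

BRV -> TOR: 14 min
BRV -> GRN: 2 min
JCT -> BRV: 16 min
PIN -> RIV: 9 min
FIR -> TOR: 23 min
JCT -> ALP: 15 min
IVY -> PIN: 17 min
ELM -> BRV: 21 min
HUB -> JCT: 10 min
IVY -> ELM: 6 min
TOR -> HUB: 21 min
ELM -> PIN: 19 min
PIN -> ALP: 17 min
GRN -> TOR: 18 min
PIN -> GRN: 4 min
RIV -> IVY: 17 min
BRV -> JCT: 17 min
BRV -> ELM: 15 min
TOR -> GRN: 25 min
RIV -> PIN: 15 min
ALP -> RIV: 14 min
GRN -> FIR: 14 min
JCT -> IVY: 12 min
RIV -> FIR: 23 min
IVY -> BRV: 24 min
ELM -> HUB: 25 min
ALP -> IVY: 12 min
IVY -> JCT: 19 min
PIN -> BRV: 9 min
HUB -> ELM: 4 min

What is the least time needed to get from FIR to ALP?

Running Dijkstra from FIR:
FIR: 0
TOR: 23  (via FIR)
HUB: 44  (via TOR)
ELM: 48  (via HUB)
GRN: 48  (via TOR)
JCT: 54  (via HUB)
IVY: 66  (via JCT)
PIN: 67  (via ELM)
ALP: 69  (via JCT)
Shortest route: FIR → TOR → HUB → JCT → ALP = 69 min.

69 min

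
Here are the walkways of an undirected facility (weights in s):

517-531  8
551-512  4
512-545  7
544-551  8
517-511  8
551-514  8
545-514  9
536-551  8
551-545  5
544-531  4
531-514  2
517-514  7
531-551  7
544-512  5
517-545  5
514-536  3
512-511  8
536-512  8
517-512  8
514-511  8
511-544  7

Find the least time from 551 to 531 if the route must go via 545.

16 s

Shortest 551→545: 551–545 = 5
Best 545 to 531: 545–514–531 costing 11
Total via 545: 5 + 11 = 16 s.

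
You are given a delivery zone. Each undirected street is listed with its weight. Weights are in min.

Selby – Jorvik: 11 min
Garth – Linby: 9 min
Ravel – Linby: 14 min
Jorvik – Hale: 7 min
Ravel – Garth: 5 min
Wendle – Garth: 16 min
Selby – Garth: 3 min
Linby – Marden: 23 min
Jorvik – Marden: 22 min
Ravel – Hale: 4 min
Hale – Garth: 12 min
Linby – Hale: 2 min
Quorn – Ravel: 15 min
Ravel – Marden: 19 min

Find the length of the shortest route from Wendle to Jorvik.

30 min

Candidate routes:
Wendle - Garth - Selby - Jorvik: 16+3+11 = 30
Wendle - Garth - Ravel - Hale - Jorvik: 16+5+4+7 = 32
The minimum is 30 min via Wendle - Garth - Selby - Jorvik.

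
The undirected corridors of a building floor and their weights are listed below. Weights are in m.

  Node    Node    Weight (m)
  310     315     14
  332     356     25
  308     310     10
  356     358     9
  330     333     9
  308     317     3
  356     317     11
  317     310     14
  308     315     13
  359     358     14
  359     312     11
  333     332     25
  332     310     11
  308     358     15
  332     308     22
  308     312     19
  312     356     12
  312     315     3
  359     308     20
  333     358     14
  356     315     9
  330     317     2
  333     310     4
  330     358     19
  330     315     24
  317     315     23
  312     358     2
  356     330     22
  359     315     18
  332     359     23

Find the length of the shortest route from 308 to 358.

Running Dijkstra from 308:
308: 0
317: 3  (via 308)
330: 5  (via 317)
310: 10  (via 308)
315: 13  (via 308)
356: 14  (via 317)
333: 14  (via 330)
358: 15  (via 308)
Shortest route: 308–358 = 15 m.

15 m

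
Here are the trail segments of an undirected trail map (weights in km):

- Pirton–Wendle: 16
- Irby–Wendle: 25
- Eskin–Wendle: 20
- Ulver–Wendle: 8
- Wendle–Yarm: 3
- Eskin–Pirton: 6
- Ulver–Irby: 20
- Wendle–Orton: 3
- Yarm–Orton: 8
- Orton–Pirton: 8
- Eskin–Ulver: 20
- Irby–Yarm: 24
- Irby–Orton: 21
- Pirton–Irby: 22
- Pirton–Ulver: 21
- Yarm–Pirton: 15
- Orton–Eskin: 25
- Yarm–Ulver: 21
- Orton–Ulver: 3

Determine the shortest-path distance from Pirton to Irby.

Shortest distances from Pirton:
Pirton: 0
Eskin: 6  (via Pirton)
Orton: 8  (via Pirton)
Ulver: 11  (via Orton)
Wendle: 11  (via Orton)
Yarm: 14  (via Wendle)
Irby: 22  (via Pirton)
Shortest route: Pirton–Irby = 22 km.

22 km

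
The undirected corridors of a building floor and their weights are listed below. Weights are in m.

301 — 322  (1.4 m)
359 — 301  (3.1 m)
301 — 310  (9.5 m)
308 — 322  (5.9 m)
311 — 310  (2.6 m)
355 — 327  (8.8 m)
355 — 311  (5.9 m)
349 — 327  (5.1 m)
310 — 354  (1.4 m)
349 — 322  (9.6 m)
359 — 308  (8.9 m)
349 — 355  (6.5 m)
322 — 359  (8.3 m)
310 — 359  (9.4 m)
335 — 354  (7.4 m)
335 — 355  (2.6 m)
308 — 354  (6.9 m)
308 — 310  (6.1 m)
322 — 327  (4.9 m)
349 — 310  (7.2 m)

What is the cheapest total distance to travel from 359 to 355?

Running Dijkstra from 359:
359: 0
301: 3.1  (via 359)
322: 4.5  (via 301)
308: 8.9  (via 359)
327: 9.4  (via 322)
310: 9.4  (via 359)
354: 10.8  (via 310)
311: 12  (via 310)
349: 14.1  (via 322)
355: 17.9  (via 311)
Shortest route: 359–310–311–355 = 17.9 m.

17.9 m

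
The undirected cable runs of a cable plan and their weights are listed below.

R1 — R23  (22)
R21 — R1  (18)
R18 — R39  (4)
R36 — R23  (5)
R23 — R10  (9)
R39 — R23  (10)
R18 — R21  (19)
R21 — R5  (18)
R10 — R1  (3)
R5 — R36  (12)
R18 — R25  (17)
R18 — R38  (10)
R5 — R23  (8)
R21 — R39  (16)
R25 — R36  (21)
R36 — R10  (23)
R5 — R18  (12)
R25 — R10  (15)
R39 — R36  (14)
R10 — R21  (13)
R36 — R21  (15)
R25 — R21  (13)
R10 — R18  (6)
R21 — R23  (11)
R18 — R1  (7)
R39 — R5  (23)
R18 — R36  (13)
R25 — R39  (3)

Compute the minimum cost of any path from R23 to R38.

24

Shortest distances from R23:
R23: 0
R36: 5  (via R23)
R5: 8  (via R23)
R10: 9  (via R23)
R39: 10  (via R23)
R21: 11  (via R23)
R1: 12  (via R10)
R25: 13  (via R39)
R18: 14  (via R39)
R38: 24  (via R18)
Shortest route: R23 → R39 → R18 → R38 = 24.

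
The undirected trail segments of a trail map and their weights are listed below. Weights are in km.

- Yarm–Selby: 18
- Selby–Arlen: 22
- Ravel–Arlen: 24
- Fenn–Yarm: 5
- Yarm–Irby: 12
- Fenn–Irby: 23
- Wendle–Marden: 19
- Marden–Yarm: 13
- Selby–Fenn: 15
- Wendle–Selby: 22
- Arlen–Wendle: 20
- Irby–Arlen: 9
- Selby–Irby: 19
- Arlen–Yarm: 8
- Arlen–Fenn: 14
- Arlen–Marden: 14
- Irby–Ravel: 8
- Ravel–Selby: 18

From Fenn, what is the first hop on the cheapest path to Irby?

Compare a few routes:
Fenn → Yarm → Arlen → Irby: 5+8+9 = 22
Fenn → Yarm → Irby: 5+12 = 17
Cheapest is Fenn → Yarm → Irby at 17 km.
So from Fenn the first move is to Yarm.

Yarm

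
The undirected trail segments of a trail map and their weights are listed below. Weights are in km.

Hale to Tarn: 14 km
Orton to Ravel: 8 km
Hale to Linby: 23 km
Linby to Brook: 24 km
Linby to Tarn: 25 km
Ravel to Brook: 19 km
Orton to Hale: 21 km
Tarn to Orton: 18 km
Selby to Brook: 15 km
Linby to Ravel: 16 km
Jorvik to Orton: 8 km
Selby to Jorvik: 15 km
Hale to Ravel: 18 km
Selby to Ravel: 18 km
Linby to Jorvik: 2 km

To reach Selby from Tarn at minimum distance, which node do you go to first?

Enumerating some paths:
Tarn–Linby–Jorvik–Selby: 25+2+15 = 42
Tarn–Orton–Ravel–Selby: 18+8+18 = 44
Tarn–Hale–Ravel–Selby: 14+18+18 = 50
Tarn–Orton–Jorvik–Selby: 18+8+15 = 41
Cheapest is Tarn–Orton–Jorvik–Selby at 41 km.
So from Tarn the first move is to Orton.

Orton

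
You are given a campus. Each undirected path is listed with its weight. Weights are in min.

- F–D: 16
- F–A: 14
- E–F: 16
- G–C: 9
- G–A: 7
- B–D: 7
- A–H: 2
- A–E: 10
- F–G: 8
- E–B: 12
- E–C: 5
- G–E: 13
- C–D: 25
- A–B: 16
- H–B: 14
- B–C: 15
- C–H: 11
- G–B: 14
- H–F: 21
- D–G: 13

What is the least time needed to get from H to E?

Running Dijkstra from H:
H: 0
A: 2  (via H)
G: 9  (via A)
C: 11  (via H)
E: 12  (via A)
Shortest route: H → A → E = 12 min.

12 min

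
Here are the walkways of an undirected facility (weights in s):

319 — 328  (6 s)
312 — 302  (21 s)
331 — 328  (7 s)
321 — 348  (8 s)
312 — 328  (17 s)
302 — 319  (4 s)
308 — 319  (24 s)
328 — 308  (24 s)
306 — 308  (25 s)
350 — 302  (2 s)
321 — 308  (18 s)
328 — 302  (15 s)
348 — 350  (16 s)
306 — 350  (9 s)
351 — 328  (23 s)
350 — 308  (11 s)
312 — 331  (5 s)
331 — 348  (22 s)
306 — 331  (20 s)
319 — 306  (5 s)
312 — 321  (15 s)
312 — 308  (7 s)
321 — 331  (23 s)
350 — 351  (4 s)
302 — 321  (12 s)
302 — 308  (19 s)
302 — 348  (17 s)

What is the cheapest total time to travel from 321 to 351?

18 s

Compare a few routes:
321 → 348 → 350 → 351: 8+16+4 = 28
321 → 302 → 350 → 351: 12+2+4 = 18
The minimum is 18 s via 321 → 302 → 350 → 351.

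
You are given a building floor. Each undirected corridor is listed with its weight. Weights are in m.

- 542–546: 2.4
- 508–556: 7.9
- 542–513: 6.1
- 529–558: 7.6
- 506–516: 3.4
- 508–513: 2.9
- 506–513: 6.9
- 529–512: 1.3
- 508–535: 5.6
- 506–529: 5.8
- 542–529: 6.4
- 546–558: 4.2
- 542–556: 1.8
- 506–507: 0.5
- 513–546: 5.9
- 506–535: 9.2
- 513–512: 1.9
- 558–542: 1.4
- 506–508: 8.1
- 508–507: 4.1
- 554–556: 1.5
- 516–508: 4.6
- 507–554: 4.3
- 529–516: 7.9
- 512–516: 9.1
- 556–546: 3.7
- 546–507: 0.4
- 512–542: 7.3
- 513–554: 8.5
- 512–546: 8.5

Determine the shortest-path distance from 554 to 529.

9.7 m

Running Dijkstra from 554:
554: 0
556: 1.5  (via 554)
542: 3.3  (via 556)
507: 4.3  (via 554)
546: 4.7  (via 507)
558: 4.7  (via 542)
506: 4.8  (via 507)
516: 8.2  (via 506)
508: 8.4  (via 507)
513: 8.5  (via 554)
529: 9.7  (via 542)
Shortest route: 554–556–542–529 = 9.7 m.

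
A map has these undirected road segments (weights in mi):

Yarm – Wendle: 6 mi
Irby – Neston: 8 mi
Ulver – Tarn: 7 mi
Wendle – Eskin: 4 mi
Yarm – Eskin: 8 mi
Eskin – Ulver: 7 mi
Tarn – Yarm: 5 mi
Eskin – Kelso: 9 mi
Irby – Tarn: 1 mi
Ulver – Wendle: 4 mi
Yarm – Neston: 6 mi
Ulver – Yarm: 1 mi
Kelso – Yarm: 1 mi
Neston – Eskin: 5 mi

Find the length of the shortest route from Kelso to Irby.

7 mi

Candidate routes:
Kelso - Yarm - Tarn - Irby: 1+5+1 = 7
Kelso - Yarm - Ulver - Tarn - Irby: 1+1+7+1 = 10
The minimum is 7 mi via Kelso - Yarm - Tarn - Irby.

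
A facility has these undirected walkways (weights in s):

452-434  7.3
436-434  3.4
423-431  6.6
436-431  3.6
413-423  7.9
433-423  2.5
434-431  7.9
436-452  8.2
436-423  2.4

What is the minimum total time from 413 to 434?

Settle nodes by increasing distance from 413:
413: 0
423: 7.9  (via 413)
436: 10.3  (via 423)
433: 10.4  (via 423)
434: 13.7  (via 436)
Shortest route: 413–423–436–434 = 13.7 s.

13.7 s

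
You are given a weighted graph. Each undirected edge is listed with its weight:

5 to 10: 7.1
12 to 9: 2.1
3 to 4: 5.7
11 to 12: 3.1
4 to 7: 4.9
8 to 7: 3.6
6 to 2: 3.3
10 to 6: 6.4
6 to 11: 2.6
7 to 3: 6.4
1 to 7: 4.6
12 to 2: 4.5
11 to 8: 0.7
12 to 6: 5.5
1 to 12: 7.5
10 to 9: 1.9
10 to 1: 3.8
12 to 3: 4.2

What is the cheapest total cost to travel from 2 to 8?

6.6

Candidate routes:
2 - 6 - 11 - 8: 3.3+2.6+0.7 = 6.6
2 - 12 - 11 - 8: 4.5+3.1+0.7 = 8.3
Cheapest is 2 - 6 - 11 - 8 at 6.6.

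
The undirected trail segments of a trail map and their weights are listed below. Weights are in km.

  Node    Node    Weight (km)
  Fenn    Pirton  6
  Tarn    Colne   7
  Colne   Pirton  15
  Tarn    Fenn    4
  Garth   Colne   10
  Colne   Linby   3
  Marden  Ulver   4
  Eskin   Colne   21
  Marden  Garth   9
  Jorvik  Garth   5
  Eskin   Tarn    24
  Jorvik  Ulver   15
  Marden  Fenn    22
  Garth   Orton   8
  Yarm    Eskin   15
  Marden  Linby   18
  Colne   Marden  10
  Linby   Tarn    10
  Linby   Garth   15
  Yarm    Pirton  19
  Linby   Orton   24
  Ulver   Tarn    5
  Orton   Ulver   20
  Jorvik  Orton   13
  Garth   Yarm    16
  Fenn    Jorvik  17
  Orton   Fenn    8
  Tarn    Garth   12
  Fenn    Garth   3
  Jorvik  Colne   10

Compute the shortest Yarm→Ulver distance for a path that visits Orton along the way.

Shortest Yarm→Orton: Yarm–Garth–Orton = 24
Best Orton to Ulver: Orton–Fenn–Tarn–Ulver costing 17
Total via Orton: 24 + 17 = 41 km.

41 km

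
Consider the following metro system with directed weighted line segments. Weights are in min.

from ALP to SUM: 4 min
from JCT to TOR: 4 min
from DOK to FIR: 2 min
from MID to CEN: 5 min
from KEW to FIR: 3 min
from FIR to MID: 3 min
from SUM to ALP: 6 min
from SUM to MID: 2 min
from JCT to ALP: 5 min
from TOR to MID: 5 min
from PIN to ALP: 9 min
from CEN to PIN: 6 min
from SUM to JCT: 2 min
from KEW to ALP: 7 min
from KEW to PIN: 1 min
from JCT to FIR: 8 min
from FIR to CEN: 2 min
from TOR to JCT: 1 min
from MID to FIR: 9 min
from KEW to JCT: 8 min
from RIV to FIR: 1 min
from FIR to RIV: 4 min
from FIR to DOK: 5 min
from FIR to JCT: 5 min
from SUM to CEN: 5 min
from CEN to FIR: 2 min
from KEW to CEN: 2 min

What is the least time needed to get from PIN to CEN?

18 min

Candidate routes:
PIN–ALP–SUM–MID–CEN: 9+4+2+5 = 20
PIN–ALP–SUM–CEN: 9+4+5 = 18
The minimum is 18 min via PIN–ALP–SUM–CEN.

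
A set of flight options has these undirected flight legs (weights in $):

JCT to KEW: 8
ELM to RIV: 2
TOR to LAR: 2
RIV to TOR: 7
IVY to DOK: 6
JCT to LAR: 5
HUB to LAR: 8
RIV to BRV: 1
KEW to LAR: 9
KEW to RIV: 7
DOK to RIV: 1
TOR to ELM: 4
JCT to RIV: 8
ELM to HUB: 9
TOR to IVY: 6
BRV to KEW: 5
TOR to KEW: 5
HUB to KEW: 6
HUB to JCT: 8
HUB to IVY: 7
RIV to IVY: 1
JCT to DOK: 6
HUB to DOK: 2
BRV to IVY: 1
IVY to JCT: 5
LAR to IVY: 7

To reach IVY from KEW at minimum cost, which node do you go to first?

BRV

Compare a few routes:
KEW–BRV–RIV–IVY: 5+1+1 = 7
KEW–BRV–IVY: 5+1 = 6
KEW–RIV–IVY: 7+1 = 8
Cheapest is KEW–BRV–IVY at $6.
So from KEW the first move is to BRV.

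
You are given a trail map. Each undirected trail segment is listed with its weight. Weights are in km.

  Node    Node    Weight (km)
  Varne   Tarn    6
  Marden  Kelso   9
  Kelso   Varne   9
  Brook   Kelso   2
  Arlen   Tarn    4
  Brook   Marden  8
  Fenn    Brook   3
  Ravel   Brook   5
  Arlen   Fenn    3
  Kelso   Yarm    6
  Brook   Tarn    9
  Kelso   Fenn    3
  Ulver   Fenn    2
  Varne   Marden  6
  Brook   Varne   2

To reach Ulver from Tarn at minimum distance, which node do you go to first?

Enumerating some paths:
Tarn - Brook - Fenn - Ulver: 9+3+2 = 14
Tarn - Varne - Brook - Kelso - Fenn - Ulver: 6+2+2+3+2 = 15
Tarn - Varne - Brook - Fenn - Ulver: 6+2+3+2 = 13
Tarn - Arlen - Fenn - Ulver: 4+3+2 = 9
The minimum is 9 km via Tarn - Arlen - Fenn - Ulver.
So from Tarn the first move is to Arlen.

Arlen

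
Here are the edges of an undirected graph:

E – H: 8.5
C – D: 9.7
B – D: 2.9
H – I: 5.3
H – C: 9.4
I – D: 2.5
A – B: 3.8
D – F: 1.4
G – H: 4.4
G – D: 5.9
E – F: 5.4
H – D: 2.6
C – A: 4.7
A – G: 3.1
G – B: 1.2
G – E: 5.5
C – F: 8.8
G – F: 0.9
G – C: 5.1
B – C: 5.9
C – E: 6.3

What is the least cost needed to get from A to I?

Running Dijkstra from A:
A: 0
G: 3.1  (via A)
B: 3.8  (via A)
F: 4  (via G)
C: 4.7  (via A)
D: 5.4  (via F)
H: 7.5  (via G)
I: 7.9  (via D)
Shortest route: A–G–F–D–I = 7.9.

7.9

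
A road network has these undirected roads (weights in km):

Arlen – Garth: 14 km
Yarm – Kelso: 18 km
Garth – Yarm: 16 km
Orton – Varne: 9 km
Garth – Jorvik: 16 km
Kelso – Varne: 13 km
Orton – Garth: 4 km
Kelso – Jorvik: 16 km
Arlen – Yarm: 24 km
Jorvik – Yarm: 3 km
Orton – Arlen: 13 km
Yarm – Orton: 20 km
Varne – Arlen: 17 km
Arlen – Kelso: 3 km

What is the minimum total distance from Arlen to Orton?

Enumerating some paths:
Arlen → Kelso → Varne → Orton: 3+13+9 = 25
Arlen → Garth → Orton: 14+4 = 18
Arlen → Orton: 13 = 13
Cheapest is Arlen → Orton at 13 km.

13 km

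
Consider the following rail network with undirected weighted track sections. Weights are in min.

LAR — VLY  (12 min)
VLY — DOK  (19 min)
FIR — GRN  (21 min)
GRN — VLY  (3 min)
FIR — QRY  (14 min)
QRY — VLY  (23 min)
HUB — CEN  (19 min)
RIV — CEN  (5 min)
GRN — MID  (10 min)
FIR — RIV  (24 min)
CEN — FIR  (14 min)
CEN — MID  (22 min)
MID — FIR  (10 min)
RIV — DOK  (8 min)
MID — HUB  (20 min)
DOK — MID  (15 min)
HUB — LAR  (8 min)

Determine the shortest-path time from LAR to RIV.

Compare a few routes:
LAR - HUB - MID - DOK - RIV: 8+20+15+8 = 51
LAR - VLY - GRN - MID - DOK - RIV: 12+3+10+15+8 = 48
LAR - HUB - CEN - RIV: 8+19+5 = 32
LAR - VLY - DOK - RIV: 12+19+8 = 39
The minimum is 32 min via LAR - HUB - CEN - RIV.

32 min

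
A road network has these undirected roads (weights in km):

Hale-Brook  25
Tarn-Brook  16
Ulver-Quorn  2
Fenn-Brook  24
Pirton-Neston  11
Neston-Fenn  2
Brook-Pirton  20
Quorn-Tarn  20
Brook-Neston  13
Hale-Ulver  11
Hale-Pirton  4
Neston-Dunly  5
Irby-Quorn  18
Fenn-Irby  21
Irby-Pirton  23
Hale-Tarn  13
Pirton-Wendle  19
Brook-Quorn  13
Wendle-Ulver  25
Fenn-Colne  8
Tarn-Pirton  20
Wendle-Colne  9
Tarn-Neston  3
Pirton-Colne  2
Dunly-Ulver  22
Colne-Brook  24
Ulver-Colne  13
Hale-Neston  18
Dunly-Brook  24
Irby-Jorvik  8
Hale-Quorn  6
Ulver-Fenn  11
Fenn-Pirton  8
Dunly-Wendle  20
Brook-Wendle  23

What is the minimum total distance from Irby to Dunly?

Candidate routes:
Irby - Fenn - Neston - Dunly: 21+2+5 = 28
Irby - Quorn - Ulver - Fenn - Neston - Dunly: 18+2+11+2+5 = 38
Cheapest is Irby - Fenn - Neston - Dunly at 28 km.

28 km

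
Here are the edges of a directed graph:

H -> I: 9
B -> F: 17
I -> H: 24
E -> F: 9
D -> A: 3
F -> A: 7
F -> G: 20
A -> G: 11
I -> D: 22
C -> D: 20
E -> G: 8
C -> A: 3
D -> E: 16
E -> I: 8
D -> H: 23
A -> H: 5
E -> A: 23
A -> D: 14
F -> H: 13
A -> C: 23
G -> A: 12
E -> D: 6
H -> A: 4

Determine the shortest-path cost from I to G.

Enumerating some paths:
I - D - A - G: 22+3+11 = 36
I - H - A - G: 24+4+11 = 39
Cheapest is I - D - A - G at 36.

36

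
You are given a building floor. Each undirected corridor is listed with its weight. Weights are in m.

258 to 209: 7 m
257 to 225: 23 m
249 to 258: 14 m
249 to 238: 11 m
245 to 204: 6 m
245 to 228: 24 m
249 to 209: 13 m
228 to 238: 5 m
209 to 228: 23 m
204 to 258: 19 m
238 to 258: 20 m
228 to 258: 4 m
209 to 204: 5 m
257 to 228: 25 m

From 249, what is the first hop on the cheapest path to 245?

Candidate routes:
249 → 258 → 209 → 204 → 245: 14+7+5+6 = 32
249 → 209 → 204 → 245: 13+5+6 = 24
249 → 238 → 228 → 258 → 209 → 204 → 245: 11+5+4+7+5+6 = 38
The minimum is 24 m via 249 → 209 → 204 → 245.
So from 249 the first move is to 209.

209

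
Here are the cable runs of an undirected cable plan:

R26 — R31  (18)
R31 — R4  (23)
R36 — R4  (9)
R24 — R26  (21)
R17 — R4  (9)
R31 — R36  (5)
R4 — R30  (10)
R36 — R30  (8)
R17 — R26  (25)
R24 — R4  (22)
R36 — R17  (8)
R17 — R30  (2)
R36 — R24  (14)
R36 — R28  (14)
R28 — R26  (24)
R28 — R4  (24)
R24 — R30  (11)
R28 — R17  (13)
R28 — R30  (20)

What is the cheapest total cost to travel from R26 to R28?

Running Dijkstra from R26:
R26: 0
R31: 18  (via R26)
R24: 21  (via R26)
R36: 23  (via R31)
R28: 24  (via R26)
Shortest route: R26 → R28 = 24.

24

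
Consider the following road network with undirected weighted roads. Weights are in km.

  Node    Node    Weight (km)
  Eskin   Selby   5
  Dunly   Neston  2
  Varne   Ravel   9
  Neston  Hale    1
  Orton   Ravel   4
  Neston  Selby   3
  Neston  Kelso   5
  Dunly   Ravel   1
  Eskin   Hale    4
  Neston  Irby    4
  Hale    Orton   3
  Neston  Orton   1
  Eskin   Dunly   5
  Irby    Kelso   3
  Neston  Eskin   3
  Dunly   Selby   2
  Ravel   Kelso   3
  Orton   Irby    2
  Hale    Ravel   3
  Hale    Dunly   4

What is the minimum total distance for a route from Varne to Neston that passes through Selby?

15 km

Best Varne to Selby: Varne–Ravel–Dunly–Selby costing 12
Shortest Selby→Neston: Selby–Neston = 3
Total via Selby: 12 + 3 = 15 km.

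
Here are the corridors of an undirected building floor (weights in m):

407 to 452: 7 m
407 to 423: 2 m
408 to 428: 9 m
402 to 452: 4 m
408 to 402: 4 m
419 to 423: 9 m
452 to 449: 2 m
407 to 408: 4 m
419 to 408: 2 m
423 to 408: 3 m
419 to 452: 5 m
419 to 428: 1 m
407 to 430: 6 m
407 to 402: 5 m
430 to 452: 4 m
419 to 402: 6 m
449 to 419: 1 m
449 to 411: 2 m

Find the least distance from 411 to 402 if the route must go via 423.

15 m

Best 411 to 423: 411 → 449 → 419 → 408 → 423 costing 8
Shortest 423→402: 423 → 407 → 402 = 7
Total via 423: 8 + 7 = 15 m.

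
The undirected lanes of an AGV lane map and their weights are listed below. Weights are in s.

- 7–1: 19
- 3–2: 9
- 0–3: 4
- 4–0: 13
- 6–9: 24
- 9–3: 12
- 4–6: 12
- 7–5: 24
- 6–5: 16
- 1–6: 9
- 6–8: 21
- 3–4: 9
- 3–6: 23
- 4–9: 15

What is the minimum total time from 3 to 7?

Running Dijkstra from 3:
3: 0
0: 4  (via 3)
2: 9  (via 3)
4: 9  (via 3)
9: 12  (via 3)
6: 21  (via 4)
1: 30  (via 6)
5: 37  (via 6)
8: 42  (via 6)
7: 49  (via 1)
Shortest route: 3–4–6–1–7 = 49 s.

49 s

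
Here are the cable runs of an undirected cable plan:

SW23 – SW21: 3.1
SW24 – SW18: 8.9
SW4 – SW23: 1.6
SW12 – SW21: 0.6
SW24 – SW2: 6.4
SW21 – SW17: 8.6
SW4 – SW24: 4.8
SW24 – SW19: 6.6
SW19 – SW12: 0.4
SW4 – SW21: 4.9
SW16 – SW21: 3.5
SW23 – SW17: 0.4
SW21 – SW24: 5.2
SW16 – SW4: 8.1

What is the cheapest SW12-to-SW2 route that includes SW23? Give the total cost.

Shortest SW12→SW23: SW12 → SW21 → SW23 = 3.7
Shortest SW23→SW2: SW23 → SW4 → SW24 → SW2 = 12.8
Total via SW23: 3.7 + 12.8 = 16.5.

16.5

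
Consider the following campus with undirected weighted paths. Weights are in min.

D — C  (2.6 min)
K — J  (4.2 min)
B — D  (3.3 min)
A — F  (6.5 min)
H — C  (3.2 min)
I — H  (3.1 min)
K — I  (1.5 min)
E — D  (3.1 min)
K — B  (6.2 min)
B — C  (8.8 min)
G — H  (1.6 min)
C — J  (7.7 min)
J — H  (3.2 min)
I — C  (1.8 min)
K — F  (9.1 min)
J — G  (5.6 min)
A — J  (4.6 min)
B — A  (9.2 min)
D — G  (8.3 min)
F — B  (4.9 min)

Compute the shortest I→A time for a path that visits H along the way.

Shortest I→H: I → H = 3.1
Shortest H→A: H → J → A = 7.8
Total via H: 3.1 + 7.8 = 10.9 min.

10.9 min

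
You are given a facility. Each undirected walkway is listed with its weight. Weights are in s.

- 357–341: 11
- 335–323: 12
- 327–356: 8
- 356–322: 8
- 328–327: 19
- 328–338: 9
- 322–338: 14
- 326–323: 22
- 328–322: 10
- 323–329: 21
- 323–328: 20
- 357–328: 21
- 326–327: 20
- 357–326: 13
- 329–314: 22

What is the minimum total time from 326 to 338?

43 s

Settle nodes by increasing distance from 326:
326: 0
357: 13  (via 326)
327: 20  (via 326)
323: 22  (via 326)
341: 24  (via 357)
356: 28  (via 327)
328: 34  (via 357)
335: 34  (via 323)
322: 36  (via 356)
329: 43  (via 323)
338: 43  (via 328)
Shortest route: 326 → 357 → 328 → 338 = 43 s.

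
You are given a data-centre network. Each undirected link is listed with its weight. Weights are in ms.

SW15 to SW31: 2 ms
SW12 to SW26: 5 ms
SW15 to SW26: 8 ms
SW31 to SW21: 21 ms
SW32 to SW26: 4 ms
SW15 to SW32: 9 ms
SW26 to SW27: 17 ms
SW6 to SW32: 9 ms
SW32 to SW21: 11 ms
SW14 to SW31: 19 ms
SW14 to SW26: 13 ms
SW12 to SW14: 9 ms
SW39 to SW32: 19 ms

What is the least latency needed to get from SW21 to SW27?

32 ms

Enumerating some paths:
SW21 → SW31 → SW15 → SW26 → SW27: 21+2+8+17 = 48
SW21 → SW32 → SW26 → SW27: 11+4+17 = 32
SW21 → SW32 → SW15 → SW26 → SW27: 11+9+8+17 = 45
Cheapest is SW21 → SW32 → SW26 → SW27 at 32 ms.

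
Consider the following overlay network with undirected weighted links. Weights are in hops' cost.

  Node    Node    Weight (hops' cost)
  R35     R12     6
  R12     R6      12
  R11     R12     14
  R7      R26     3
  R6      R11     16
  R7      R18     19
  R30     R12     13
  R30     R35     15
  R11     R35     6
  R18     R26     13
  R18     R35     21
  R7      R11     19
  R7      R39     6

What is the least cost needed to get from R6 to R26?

Enumerating some paths:
R6 → R12 → R11 → R7 → R26: 12+14+19+3 = 48
R6 → R12 → R35 → R11 → R7 → R26: 12+6+6+19+3 = 46
R6 → R11 → R7 → R26: 16+19+3 = 38
The minimum is 38 hops' cost via R6 → R11 → R7 → R26.

38 hops' cost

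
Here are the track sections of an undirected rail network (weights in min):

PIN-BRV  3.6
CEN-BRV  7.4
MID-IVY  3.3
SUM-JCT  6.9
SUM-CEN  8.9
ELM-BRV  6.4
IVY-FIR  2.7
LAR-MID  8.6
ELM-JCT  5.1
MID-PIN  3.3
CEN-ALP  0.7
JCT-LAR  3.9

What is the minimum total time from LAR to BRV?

15.4 min

Settle nodes by increasing distance from LAR:
LAR: 0
JCT: 3.9  (via LAR)
MID: 8.6  (via LAR)
ELM: 9  (via JCT)
SUM: 10.8  (via JCT)
IVY: 11.9  (via MID)
PIN: 11.9  (via MID)
FIR: 14.6  (via IVY)
BRV: 15.4  (via ELM)
Shortest route: LAR–JCT–ELM–BRV = 15.4 min.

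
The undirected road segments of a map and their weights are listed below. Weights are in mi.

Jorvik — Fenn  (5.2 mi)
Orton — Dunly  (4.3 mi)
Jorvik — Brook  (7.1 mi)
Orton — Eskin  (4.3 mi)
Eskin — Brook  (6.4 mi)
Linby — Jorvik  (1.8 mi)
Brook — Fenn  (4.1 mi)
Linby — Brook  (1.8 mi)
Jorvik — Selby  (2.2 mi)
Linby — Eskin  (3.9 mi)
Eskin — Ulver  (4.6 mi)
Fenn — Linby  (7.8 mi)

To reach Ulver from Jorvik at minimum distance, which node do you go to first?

Linby

Enumerating some paths:
Jorvik–Linby–Eskin–Ulver: 1.8+3.9+4.6 = 10.3
Jorvik–Brook–Linby–Eskin–Ulver: 7.1+1.8+3.9+4.6 = 17.4
Jorvik–Brook–Eskin–Ulver: 7.1+6.4+4.6 = 18.1
Jorvik–Linby–Brook–Eskin–Ulver: 1.8+1.8+6.4+4.6 = 14.6
The minimum is 10.3 mi via Jorvik–Linby–Eskin–Ulver.
So from Jorvik the first move is to Linby.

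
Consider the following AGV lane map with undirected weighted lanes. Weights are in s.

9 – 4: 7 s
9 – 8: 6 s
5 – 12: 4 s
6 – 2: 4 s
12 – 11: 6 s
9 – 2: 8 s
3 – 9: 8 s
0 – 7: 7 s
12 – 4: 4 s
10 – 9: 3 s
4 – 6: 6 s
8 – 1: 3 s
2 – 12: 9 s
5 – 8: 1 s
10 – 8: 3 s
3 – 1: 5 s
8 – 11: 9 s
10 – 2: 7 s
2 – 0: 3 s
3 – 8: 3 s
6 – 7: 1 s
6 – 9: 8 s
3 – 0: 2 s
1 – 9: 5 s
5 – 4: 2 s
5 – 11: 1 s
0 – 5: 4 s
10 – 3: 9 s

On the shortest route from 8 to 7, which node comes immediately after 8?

5

Enumerating some paths:
8 → 5 → 4 → 6 → 7: 1+2+6+1 = 10
8 → 5 → 0 → 7: 1+4+7 = 12
8 → 3 → 0 → 7: 3+2+7 = 12
8 → 5 → 0 → 2 → 6 → 7: 1+4+3+4+1 = 13
The minimum is 10 s via 8 → 5 → 4 → 6 → 7.
So from 8 the first move is to 5.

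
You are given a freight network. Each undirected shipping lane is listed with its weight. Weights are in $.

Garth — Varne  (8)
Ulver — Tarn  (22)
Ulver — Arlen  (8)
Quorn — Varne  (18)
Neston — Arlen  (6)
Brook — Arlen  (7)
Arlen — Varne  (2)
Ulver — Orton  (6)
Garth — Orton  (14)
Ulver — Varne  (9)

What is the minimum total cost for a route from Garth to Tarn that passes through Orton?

Best Garth to Orton: Garth → Orton costing 14
Shortest Orton→Tarn: Orton → Ulver → Tarn = 28
Total via Orton: 14 + 28 = $42.

$42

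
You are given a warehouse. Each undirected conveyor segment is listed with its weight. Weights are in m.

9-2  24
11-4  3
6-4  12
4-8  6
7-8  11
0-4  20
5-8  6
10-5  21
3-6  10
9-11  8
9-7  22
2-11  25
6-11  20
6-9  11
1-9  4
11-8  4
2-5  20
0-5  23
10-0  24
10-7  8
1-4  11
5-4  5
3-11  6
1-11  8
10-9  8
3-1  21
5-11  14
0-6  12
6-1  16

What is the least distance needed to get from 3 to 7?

Candidate routes:
3 - 11 - 8 - 7: 6+4+11 = 21
3 - 11 - 4 - 8 - 7: 6+3+6+11 = 26
3 - 11 - 9 - 10 - 7: 6+8+8+8 = 30
3 - 11 - 4 - 5 - 8 - 7: 6+3+5+6+11 = 31
The minimum is 21 m via 3 - 11 - 8 - 7.

21 m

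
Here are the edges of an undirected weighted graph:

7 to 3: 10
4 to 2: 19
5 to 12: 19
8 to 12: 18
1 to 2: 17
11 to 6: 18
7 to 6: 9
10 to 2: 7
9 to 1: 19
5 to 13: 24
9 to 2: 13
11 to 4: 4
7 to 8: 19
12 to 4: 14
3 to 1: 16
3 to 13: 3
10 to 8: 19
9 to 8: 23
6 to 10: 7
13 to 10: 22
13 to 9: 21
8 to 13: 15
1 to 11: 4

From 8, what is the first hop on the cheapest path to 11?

Candidate routes:
8 - 13 - 3 - 1 - 11: 15+3+16+4 = 38
8 - 10 - 6 - 11: 19+7+18 = 44
8 - 12 - 4 - 11: 18+14+4 = 36
8 - 9 - 1 - 11: 23+19+4 = 46
The minimum is 36 via 8 - 12 - 4 - 11.
So from 8 the first move is to 12.

12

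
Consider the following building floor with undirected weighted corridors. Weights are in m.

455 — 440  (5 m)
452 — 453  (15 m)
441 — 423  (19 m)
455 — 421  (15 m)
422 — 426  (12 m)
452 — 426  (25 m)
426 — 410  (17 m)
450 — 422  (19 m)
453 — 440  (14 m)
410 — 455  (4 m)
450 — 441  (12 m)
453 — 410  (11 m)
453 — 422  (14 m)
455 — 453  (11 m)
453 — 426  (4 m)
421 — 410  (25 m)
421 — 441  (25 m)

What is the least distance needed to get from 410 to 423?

63 m

Settle nodes by increasing distance from 410:
410: 0
455: 4  (via 410)
440: 9  (via 455)
453: 11  (via 410)
426: 15  (via 453)
421: 19  (via 455)
422: 25  (via 453)
452: 26  (via 453)
441: 44  (via 421)
450: 44  (via 422)
423: 63  (via 441)
Shortest route: 410–455–421–441–423 = 63 m.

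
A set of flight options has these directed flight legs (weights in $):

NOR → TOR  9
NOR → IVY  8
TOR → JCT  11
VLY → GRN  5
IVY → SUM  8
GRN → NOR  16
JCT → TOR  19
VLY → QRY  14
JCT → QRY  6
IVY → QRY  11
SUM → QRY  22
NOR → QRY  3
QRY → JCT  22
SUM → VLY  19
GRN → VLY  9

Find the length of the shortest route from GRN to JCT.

Shortest distances from GRN:
GRN: 0
VLY: 9  (via GRN)
NOR: 16  (via GRN)
QRY: 19  (via NOR)
IVY: 24  (via NOR)
TOR: 25  (via NOR)
SUM: 32  (via IVY)
JCT: 36  (via TOR)
Shortest route: GRN → NOR → TOR → JCT = $36.

$36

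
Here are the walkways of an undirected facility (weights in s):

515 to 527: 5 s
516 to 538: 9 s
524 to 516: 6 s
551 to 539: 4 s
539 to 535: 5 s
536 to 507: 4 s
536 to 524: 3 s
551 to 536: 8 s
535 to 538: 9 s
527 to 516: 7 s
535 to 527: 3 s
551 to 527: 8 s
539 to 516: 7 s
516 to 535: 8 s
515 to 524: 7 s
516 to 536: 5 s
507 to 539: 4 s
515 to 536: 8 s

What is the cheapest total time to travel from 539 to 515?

Enumerating some paths:
539 - 535 - 527 - 515: 5+3+5 = 13
539 - 507 - 536 - 515: 4+4+8 = 16
Cheapest is 539 - 535 - 527 - 515 at 13 s.

13 s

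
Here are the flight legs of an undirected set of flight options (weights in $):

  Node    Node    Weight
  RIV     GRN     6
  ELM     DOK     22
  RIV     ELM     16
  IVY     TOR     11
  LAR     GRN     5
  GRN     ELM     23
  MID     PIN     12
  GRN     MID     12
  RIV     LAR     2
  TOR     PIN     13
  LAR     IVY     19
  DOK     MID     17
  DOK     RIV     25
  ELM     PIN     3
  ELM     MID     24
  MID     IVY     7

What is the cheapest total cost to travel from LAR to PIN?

$21

Compare a few routes:
LAR - RIV - ELM - PIN: 2+16+3 = 21
LAR - GRN - MID - PIN: 5+12+12 = 29
Cheapest is LAR - RIV - ELM - PIN at $21.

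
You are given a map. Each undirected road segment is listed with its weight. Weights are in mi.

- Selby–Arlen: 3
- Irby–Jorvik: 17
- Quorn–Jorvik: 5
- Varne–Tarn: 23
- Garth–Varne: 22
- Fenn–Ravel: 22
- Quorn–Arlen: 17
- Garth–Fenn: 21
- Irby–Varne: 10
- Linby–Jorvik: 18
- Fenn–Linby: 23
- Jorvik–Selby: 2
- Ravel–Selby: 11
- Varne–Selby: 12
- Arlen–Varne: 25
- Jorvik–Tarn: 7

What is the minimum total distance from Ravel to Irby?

30 mi

Settle nodes by increasing distance from Ravel:
Ravel: 0
Selby: 11  (via Ravel)
Jorvik: 13  (via Selby)
Arlen: 14  (via Selby)
Quorn: 18  (via Jorvik)
Tarn: 20  (via Jorvik)
Fenn: 22  (via Ravel)
Varne: 23  (via Selby)
Irby: 30  (via Jorvik)
Shortest route: Ravel → Selby → Jorvik → Irby = 30 mi.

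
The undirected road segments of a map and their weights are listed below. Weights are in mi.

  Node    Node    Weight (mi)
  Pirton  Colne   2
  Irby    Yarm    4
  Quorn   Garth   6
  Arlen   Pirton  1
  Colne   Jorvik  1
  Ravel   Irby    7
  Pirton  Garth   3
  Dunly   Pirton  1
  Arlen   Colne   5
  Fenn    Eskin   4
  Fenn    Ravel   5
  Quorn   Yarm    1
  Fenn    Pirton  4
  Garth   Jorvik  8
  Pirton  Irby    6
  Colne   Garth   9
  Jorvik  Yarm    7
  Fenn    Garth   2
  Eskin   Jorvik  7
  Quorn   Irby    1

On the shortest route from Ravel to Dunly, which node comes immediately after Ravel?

Enumerating some paths:
Ravel → Fenn → Garth → Pirton → Dunly: 5+2+3+1 = 11
Ravel → Irby → Pirton → Dunly: 7+6+1 = 14
Ravel → Irby → Quorn → Garth → Pirton → Dunly: 7+1+6+3+1 = 18
Ravel → Fenn → Pirton → Dunly: 5+4+1 = 10
The minimum is 10 mi via Ravel → Fenn → Pirton → Dunly.
So from Ravel the first move is to Fenn.

Fenn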